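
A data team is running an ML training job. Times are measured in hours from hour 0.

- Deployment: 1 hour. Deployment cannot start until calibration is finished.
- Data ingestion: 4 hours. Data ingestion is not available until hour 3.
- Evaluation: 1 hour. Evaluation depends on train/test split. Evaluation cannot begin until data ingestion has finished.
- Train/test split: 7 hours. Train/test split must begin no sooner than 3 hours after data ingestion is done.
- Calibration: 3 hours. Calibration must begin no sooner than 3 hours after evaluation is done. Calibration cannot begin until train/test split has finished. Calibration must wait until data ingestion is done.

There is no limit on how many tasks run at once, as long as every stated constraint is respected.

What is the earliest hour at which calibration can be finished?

After its own release at hour 3, data ingestion can start at hour 3 and finishes at hour 7.
Train/test split waits on data ingestion (finishes hour 7, plus 3-hour gap → hour 10), so it starts at hour 10 and finishes at 10 + 7 = hour 17.
Evaluation needs all of train/test split (finishes hour 17); data ingestion (finishes hour 7). That puts its earliest start at hour 17; it finishes at 17 + 1 = hour 18.
For calibration: evaluation (finishes hour 18, plus 3-hour gap → hour 21); train/test split (finishes hour 17); data ingestion (finishes hour 7). Taking the maximum gives a start of hour 21, and it finishes at 21 + 3 = hour 24.

24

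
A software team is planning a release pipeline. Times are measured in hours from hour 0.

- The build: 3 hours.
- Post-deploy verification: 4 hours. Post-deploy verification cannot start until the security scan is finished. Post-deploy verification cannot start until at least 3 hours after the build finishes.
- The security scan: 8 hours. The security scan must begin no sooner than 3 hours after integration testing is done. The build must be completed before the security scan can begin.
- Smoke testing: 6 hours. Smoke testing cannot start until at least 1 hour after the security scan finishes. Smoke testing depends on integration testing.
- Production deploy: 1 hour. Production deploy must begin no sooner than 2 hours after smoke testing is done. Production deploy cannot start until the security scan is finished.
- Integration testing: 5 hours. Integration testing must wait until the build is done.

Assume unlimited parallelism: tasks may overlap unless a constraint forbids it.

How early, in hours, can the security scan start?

11

The build has no prerequisites, so it starts at hour 0 and finishes at hour 3.
After the build (finishes hour 3), integration testing can start at hour 3 and finishes at hour 8.
The security scan waits on integration testing (finishes hour 8, plus 3-hour gap → hour 11); the build (finishes hour 3). The latest of these is hour 11, which is the earliest the security scan can start.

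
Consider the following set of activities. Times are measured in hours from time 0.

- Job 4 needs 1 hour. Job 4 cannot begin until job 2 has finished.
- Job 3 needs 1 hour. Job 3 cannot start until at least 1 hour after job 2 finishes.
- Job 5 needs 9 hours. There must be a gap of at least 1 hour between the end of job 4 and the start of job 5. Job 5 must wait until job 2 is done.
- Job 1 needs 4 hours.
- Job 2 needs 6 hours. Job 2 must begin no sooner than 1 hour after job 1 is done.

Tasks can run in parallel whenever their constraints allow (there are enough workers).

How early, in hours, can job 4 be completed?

12

Nothing blocks job 1, so it runs from hour 0 to hour 4.
Job 2 cannot begin until job 1 (finishes hour 4, plus 1-hour gap → hour 5). It runs from hour 5 to 5 + 6 = hour 11.
Job 4 cannot begin until job 2 (finishes hour 11). It runs from hour 11 to 11 + 1 = hour 12.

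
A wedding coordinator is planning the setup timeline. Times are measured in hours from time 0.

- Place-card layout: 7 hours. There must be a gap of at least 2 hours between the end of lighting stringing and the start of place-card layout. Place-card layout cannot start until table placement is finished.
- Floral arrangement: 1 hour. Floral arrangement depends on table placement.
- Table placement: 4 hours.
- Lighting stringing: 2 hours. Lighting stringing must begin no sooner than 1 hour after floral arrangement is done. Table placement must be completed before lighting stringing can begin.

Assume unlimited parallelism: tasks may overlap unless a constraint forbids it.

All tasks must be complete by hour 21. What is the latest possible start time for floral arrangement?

8

To finish by hour 21, place-card layout (duration 7) must start no later than hour 14.
Lighting stringing has to be done before place-card layout (must start by hour 14, minus 2-hour gap → hour 12). That means finishing by hour 12, i.e. starting by 12 − 2 = hour 10.
Floral arrangement has to be done before lighting stringing (must start by hour 10, minus 1-hour gap → hour 9). That means finishing by hour 9, i.e. starting by 9 − 1 = hour 8.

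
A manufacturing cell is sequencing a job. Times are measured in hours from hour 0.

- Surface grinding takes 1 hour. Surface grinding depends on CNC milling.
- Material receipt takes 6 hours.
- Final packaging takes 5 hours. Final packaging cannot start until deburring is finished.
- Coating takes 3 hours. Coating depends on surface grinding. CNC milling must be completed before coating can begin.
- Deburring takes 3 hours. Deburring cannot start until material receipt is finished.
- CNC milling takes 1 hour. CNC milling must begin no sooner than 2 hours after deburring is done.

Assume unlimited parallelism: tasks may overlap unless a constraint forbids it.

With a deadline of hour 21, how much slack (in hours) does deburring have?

5

Nothing blocks material receipt, so it runs from hour 0 to hour 6.
Deburring waits on material receipt (finishes hour 6), so it starts at hour 6 and finishes at 6 + 3 = hour 9.

Working backward from the deadline:
Coating must finish by hour 21; it takes 3 hours, so it must start by 21 − 3 = hour 18.
Since coating (must start by hour 18) depends on it, surface grinding must finish by hour 18. Backing off its 1-hour duration gives a latest start of hour 17.
CNC milling has several dependents: surface grinding (must start by hour 17); coating (must start by hour 18). The earliest of those limits is hour 17, so CNC milling must start by 17 − 1 = hour 16.
Final packaging has no dependents, so it just needs to finish by hour 21. Starting by 21 − 5 = hour 16 achieves that.
Deburring feeds CNC milling (must start by hour 16, minus 2-hour gap → hour 14); final packaging (must start by hour 16). Taking the minimum, deburring must finish by hour 14 and start by 14 − 3 = hour 11.
So deburring can start as early as hour 6 and as late as hour 11, giving 11 − 6 = 5 hours of slack.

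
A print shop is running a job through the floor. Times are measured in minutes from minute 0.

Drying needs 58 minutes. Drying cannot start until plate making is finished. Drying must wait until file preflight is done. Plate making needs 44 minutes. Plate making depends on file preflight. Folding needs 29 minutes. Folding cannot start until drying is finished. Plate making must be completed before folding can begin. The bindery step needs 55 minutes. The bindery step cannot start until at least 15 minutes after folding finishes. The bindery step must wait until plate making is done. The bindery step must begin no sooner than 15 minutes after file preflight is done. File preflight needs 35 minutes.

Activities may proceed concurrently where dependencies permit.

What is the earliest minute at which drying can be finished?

137

File preflight can start immediately at minute 0; it finishes at minute 35.
After file preflight (finishes minute 35), plate making can start at minute 35 and finishes at minute 79.
Drying cannot start until plate making (finishes minute 79); file preflight (finishes minute 35). The controlling bound is minute 79, so drying finishes at 79 + 58 = minute 137.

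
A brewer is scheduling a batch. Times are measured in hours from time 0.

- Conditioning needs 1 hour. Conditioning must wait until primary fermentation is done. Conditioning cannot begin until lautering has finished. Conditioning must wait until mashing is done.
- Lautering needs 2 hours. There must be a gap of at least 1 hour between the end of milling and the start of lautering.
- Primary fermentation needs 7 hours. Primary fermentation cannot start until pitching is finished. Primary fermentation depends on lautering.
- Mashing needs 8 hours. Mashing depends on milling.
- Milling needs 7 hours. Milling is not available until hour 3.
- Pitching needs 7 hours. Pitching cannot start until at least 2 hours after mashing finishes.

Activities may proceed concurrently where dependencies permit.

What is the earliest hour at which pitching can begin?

Milling cannot begin until its own release at hour 3. It runs from hour 3 to 3 + 7 = hour 10.
Mashing waits on milling (finishes hour 10), so it starts at hour 10 and finishes at 10 + 8 = hour 18.
Pitching waits on mashing (finishes hour 18, plus 2-hour gap → hour 20), so the earliest it can start is hour 20.

20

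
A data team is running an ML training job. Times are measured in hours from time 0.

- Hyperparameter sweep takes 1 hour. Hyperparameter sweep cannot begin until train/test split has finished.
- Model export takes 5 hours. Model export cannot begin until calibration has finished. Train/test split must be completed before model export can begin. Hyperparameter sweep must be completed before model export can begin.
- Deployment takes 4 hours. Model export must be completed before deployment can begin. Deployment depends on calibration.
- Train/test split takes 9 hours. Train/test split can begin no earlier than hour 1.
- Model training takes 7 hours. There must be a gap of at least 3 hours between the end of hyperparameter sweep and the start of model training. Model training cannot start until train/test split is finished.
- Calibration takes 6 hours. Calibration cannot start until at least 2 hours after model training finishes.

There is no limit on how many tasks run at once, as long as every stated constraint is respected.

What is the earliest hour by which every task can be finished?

Train/test split cannot begin until its own release at hour 1. It runs from hour 1 to 1 + 9 = hour 10.
After train/test split (finishes hour 10), hyperparameter sweep can start at hour 10 and finishes at hour 11.
Model training needs all of hyperparameter sweep (finishes hour 11, plus 3-hour gap → hour 14); train/test split (finishes hour 10). That puts its earliest start at hour 14; it finishes at 14 + 7 = hour 21.
Calibration cannot begin until model training (finishes hour 21, plus 2-hour gap → hour 23). It runs from hour 23 to 23 + 6 = hour 29.
Model export cannot start until calibration (finishes hour 29); train/test split (finishes hour 10); hyperparameter sweep (finishes hour 11). The controlling bound is hour 29, so model export finishes at 29 + 5 = hour 34.
For deployment: model export (finishes hour 34); calibration (finishes hour 29). Taking the maximum gives a start of hour 34, and it finishes at 34 + 4 = hour 38.
All tasks are finished once the last one completes. Finish times: Train/test split at 10, Hyperparameter sweep at 11, Model training at 21, Calibration at 29, Model export at 34, Deployment at 38. The latest is hour 38.

38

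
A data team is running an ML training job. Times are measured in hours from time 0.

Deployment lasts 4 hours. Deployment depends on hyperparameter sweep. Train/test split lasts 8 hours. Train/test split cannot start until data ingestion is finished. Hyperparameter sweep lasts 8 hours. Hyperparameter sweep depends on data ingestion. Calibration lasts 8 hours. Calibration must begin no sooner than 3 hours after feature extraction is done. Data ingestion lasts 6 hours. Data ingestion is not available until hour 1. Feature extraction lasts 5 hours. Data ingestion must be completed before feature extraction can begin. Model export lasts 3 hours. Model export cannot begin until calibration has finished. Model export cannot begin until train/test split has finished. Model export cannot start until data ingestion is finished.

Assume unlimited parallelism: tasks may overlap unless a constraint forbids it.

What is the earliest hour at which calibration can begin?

After its own release at hour 1, data ingestion can start at hour 1 and finishes at hour 7.
Feature extraction waits on data ingestion (finishes hour 7), so it starts at hour 7 and finishes at 7 + 5 = hour 12.
Calibration waits on feature extraction (finishes hour 12, plus 3-hour gap → hour 15), so the earliest it can start is hour 15.

15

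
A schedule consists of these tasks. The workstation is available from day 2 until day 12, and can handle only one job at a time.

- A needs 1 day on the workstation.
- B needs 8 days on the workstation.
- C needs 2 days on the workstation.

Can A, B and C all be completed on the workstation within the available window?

The workstation window is 12 − 2 = 10 days.
Running back to back, the jobs need 1 + 8 + 2 = 11 days on the workstation.
Since 11 > 10, they cannot all fit.

No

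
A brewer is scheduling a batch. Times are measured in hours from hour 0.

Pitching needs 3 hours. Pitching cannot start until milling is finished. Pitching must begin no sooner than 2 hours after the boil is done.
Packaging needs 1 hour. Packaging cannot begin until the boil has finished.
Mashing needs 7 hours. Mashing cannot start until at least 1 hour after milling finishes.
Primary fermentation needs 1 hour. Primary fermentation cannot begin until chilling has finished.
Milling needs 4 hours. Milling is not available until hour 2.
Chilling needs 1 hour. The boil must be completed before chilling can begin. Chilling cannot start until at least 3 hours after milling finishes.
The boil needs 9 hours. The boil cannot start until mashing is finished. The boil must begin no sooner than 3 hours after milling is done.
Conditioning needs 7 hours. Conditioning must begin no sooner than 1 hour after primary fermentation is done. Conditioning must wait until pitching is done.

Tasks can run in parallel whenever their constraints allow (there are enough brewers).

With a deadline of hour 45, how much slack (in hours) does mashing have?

10

Milling cannot begin until its own release at hour 2. It runs from hour 2 to 2 + 4 = hour 6.
Mashing waits on milling (finishes hour 6, plus 1-hour gap → hour 7), so it starts at hour 7 and finishes at 7 + 7 = hour 14.

Working backward from the deadline:
To finish by hour 45, conditioning (duration 7) must start no later than hour 38.
Primary fermentation must finish before conditioning (must start by hour 38, minus 1-hour gap → hour 37). With a 1-hour duration, primary fermentation must start by 37 − 1 = hour 36.
Chilling has to be done before primary fermentation (must start by hour 36). That means finishing by hour 36, i.e. starting by 36 − 1 = hour 35.
Since conditioning (must start by hour 38) depends on it, pitching must finish by hour 38. Backing off its 3-hour duration gives a latest start of hour 35.
To finish by hour 45, packaging (duration 1) must start no later than hour 44.
For the boil: chilling (must start by hour 35); pitching (must start by hour 35, minus 2-hour gap → hour 33); packaging (must start by hour 44). The most restrictive is hour 33; with a 9-hour duration, the boil must start by hour 24.
Mashing feeds into the boil (must start by hour 24); so mashing must finish by hour 24 and therefore start by hour 17.
So mashing can start as early as hour 7 and as late as hour 17, giving 17 − 7 = 10 hours of slack.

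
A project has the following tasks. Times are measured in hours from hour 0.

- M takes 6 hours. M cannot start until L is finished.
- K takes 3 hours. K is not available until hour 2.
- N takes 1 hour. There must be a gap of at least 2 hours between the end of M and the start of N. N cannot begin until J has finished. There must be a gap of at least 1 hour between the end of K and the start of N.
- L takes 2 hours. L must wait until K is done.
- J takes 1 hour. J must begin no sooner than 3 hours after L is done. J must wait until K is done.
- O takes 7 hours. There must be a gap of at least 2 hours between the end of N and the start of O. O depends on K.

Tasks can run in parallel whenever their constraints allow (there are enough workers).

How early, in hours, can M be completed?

K waits on its own release at hour 2, so it starts at hour 2 and finishes at 2 + 3 = hour 5.
After K (finishes hour 5), L can start at hour 5 and finishes at hour 7.
M cannot begin until L (finishes hour 7). It runs from hour 7 to 7 + 6 = hour 13.

13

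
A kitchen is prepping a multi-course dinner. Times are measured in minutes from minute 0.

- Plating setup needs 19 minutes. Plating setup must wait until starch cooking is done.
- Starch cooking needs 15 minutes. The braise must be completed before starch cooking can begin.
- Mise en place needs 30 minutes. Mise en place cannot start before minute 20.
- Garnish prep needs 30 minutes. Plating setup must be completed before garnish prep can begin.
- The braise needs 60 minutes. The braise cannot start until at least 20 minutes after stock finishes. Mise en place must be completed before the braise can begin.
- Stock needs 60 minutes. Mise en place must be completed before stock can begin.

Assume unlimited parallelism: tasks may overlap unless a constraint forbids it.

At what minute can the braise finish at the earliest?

190

Mise en place waits on its own release at minute 20, so it starts at minute 20 and finishes at 20 + 30 = minute 50.
After mise en place (finishes minute 50), stock can start at minute 50 and finishes at minute 110.
The braise has to wait for stock (finishes minute 110, plus 20-minute gap → minute 130); mise en place (finishes minute 50). The latest of these is minute 130, so the braise runs minute 130 to 130 + 60 = minute 190.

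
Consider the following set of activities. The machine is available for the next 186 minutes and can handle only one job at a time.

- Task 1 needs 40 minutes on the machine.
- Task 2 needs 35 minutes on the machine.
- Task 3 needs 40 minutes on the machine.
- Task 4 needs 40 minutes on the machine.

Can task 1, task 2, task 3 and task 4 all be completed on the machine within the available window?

Yes

Running back to back, the jobs need 40 + 35 + 40 + 40 = 155 minutes on the machine.
Since 155 ≤ 186, they fit within the window.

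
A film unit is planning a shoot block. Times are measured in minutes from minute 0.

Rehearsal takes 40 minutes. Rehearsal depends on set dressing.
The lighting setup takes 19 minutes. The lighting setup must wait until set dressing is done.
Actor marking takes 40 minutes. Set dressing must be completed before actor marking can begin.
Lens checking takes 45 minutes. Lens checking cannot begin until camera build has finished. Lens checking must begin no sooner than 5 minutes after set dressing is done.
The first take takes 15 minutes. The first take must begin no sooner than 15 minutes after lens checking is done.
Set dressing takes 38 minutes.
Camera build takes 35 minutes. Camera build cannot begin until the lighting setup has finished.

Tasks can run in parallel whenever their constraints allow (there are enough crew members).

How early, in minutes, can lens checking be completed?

137

Nothing blocks set dressing, so it runs from minute 0 to minute 38.
The lighting setup cannot begin until set dressing (finishes minute 38). It runs from minute 38 to 38 + 19 = minute 57.
After the lighting setup (finishes minute 57), camera build can start at minute 57 and finishes at minute 92.
Lens checking needs all of camera build (finishes minute 92); set dressing (finishes minute 38, plus 5-minute gap → minute 43). That puts its earliest start at minute 92; it finishes at 92 + 45 = minute 137.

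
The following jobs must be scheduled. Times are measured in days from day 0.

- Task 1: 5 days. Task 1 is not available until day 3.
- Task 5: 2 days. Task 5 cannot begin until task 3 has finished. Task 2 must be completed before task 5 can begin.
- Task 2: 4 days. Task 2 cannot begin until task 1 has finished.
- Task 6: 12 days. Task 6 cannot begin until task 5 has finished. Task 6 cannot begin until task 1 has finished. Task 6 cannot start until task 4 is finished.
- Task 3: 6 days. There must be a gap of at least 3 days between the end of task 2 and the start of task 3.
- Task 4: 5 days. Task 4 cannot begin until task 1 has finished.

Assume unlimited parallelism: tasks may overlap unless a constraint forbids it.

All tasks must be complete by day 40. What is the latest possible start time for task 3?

20

Nothing follows task 6; the deadline of day 40 is its only limit. It must start by 40 − 12 = day 28.
Task 5 has to be done before task 6 (must start by day 28). That means finishing by day 28, i.e. starting by 28 − 2 = day 26.
Task 3 must finish before task 5 (must start by day 26). With a 6-day duration, task 3 must start by 26 − 6 = day 20.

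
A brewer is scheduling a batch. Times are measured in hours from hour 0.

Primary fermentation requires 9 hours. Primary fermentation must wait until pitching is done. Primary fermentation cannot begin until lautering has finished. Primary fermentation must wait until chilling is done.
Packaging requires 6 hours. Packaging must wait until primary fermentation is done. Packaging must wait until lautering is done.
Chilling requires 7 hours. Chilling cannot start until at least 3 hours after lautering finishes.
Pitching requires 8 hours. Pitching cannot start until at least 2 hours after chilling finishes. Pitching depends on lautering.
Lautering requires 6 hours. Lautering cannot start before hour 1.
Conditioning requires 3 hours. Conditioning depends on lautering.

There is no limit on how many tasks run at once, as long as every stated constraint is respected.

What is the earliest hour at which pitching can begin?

After its own release at hour 1, lautering can start at hour 1 and finishes at hour 7.
After lautering (finishes hour 7, plus 3-hour gap → hour 10), chilling can start at hour 10 and finishes at hour 17.
Pitching waits on chilling (finishes hour 17, plus 2-hour gap → hour 19); lautering (finishes hour 7). The latest of these is hour 19, which is the earliest pitching can start.

19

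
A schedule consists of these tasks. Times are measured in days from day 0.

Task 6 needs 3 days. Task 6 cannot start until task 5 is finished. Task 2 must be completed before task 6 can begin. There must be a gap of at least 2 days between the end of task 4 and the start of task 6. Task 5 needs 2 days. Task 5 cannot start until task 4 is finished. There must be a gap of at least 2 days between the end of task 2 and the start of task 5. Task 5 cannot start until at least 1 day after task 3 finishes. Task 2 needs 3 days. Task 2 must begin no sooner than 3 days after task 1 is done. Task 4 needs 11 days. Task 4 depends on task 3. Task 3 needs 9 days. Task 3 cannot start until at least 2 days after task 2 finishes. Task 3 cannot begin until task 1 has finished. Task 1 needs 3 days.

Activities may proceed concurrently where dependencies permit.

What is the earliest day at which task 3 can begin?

Task 1 can start immediately at day 0; it finishes at day 3.
Task 2 waits on task 1 (finishes day 3, plus 3-day gap → day 6), so it starts at day 6 and finishes at 6 + 3 = day 9.
Task 3 waits on task 2 (finishes day 9, plus 2-day gap → day 11); task 1 (finishes day 3). The latest of these is day 11, which is the earliest task 3 can start.

11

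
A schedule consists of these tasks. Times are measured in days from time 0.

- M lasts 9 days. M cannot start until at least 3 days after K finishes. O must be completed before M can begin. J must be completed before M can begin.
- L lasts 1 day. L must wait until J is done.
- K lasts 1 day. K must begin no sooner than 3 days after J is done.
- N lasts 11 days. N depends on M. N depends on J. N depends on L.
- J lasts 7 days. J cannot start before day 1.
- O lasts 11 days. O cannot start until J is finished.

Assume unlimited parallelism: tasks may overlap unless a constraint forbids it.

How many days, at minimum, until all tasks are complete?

J waits on its own release at day 1, so it starts at day 1 and finishes at 1 + 7 = day 8.
O cannot begin until J (finishes day 8). It runs from day 8 to 8 + 11 = day 19.
L cannot begin until J (finishes day 8). It runs from day 8 to 8 + 1 = day 9.
K cannot begin until J (finishes day 8, plus 3-day gap → day 11). It runs from day 11 to 11 + 1 = day 12.
M needs all of K (finishes day 12, plus 3-day gap → day 15); O (finishes day 19); J (finishes day 8). That puts its earliest start at day 19; it finishes at 19 + 9 = day 28.
N needs all of M (finishes day 28); J (finishes day 8); L (finishes day 9). That puts its earliest start at day 28; it finishes at 28 + 11 = day 39.
All tasks are finished once the last one completes. Finish times: J at 8, K at 12, L at 9, M at 28, N at 39, O at 19. The latest is day 39.

39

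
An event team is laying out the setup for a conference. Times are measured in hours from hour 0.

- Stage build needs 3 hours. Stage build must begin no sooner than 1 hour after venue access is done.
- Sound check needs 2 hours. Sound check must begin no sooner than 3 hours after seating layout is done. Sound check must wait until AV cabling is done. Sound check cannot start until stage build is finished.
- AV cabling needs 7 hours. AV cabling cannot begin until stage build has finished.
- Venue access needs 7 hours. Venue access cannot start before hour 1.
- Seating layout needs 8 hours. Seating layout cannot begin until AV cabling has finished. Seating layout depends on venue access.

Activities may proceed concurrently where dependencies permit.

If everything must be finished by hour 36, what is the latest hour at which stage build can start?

Nothing follows sound check; the deadline of hour 36 is its only limit. It must start by 36 − 2 = hour 34.
Since sound check (must start by hour 34, minus 3-hour gap → hour 31) depends on it, seating layout must finish by hour 31. Backing off its 8-hour duration gives a latest start of hour 23.
AV cabling feeds seating layout (must start by hour 23); sound check (must start by hour 34). Taking the minimum, AV cabling must finish by hour 23 and start by 23 − 7 = hour 16.
For stage build: AV cabling (must start by hour 16); sound check (must start by hour 34). The most restrictive is hour 16; with a 3-hour duration, stage build must start by hour 13.

13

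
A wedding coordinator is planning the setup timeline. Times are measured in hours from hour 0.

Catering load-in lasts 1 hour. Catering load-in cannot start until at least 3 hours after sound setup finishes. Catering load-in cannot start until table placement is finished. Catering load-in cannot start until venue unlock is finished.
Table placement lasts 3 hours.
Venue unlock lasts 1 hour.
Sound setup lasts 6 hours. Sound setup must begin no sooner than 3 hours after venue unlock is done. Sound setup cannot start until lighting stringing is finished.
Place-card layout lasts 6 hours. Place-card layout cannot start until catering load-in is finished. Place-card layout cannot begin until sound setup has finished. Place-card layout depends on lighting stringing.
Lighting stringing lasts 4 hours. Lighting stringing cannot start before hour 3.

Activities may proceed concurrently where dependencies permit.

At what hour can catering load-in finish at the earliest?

Lighting stringing waits on its own release at hour 3, so it starts at hour 3 and finishes at 3 + 4 = hour 7.
Table placement can start immediately at hour 0; it finishes at hour 3.
Venue unlock has no prerequisites, so it starts at hour 0 and finishes at hour 1.
For sound setup: venue unlock (finishes hour 1, plus 3-hour gap → hour 4); lighting stringing (finishes hour 7). Taking the maximum gives a start of hour 7, and it finishes at 7 + 6 = hour 13.
Catering load-in needs all of sound setup (finishes hour 13, plus 3-hour gap → hour 16); table placement (finishes hour 3); venue unlock (finishes hour 1). That puts its earliest start at hour 16; it finishes at 16 + 1 = hour 17.

17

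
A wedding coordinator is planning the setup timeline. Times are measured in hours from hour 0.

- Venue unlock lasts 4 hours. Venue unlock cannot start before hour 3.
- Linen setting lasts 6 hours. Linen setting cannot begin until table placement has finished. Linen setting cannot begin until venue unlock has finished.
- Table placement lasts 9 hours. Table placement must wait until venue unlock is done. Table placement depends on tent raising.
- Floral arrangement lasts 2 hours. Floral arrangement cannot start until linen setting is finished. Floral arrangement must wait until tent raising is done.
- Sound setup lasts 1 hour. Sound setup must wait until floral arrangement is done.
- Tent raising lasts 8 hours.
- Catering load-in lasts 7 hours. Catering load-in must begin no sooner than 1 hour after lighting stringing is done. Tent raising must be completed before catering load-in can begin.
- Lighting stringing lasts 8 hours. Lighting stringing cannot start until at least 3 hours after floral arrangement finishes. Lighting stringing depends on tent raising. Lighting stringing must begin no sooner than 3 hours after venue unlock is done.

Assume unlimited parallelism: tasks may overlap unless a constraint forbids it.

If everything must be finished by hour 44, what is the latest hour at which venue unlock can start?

4

Catering load-in must finish by hour 44; it takes 7 hours, so it must start by 44 − 7 = hour 37.
Since catering load-in (must start by hour 37, minus 1-hour gap → hour 36) depends on it, lighting stringing must finish by hour 36. Backing off its 8-hour duration gives a latest start of hour 28.
Sound setup must finish by hour 44; it takes 1 hour, so it must start by 44 − 1 = hour 43.
Floral arrangement feeds lighting stringing (must start by hour 28, minus 3-hour gap → hour 25); sound setup (must start by hour 43). Taking the minimum, floral arrangement must finish by hour 25 and start by 25 − 2 = hour 23.
Linen setting feeds into floral arrangement (must start by hour 23); so linen setting must finish by hour 23 and therefore start by hour 17.
Table placement has to be done before linen setting (must start by hour 17). That means finishing by hour 17, i.e. starting by 17 − 9 = hour 8.
Venue unlock must finish in time for table placement (must start by hour 8); linen setting (must start by hour 17); lighting stringing (must start by hour 28, minus 3-hour gap → hour 25). The tightest is hour 8, so venue unlock must start by 8 − 4 = hour 4.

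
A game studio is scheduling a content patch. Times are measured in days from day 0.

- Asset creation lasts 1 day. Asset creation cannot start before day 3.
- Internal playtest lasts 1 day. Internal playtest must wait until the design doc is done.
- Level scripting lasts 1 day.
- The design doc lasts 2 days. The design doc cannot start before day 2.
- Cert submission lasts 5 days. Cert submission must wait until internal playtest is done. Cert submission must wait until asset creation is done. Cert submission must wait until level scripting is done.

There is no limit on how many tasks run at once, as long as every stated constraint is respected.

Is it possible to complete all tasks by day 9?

Nothing blocks level scripting, so it runs from day 0 to day 1.
After its own release at day 3, asset creation can start at day 3 and finishes at day 4.
The design doc cannot begin until its own release at day 2. It runs from day 2 to 2 + 2 = day 4.
Internal playtest cannot begin until the design doc (finishes day 4). It runs from day 4 to 4 + 1 = day 5.
Cert submission needs all of internal playtest (finishes day 5); asset creation (finishes day 4); level scripting (finishes day 1). That puts its earliest start at day 5; it finishes at 5 + 5 = day 10.
The earliest everything can be done is day 10, which is after the deadline of 9, so it is not possible.

No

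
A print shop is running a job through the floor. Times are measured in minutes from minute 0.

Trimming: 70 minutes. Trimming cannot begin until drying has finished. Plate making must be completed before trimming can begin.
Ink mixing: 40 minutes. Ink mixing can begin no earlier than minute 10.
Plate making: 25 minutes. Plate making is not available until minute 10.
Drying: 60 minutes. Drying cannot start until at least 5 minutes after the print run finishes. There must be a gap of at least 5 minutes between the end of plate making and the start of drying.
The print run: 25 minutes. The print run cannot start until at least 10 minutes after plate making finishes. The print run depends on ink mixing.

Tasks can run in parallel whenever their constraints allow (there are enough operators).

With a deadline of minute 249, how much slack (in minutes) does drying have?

After its own release at minute 10, ink mixing can start at minute 10 and finishes at minute 50.
Plate making cannot begin until its own release at minute 10. It runs from minute 10 to 10 + 25 = minute 35.
For the print run: plate making (finishes minute 35, plus 10-minute gap → minute 45); ink mixing (finishes minute 50). Taking the maximum gives a start of minute 50, and it finishes at 50 + 25 = minute 75.
Drying cannot start until the print run (finishes minute 75, plus 5-minute gap → minute 80); plate making (finishes minute 35, plus 5-minute gap → minute 40). The controlling bound is minute 80, so drying finishes at 80 + 60 = minute 140.

Working backward from the deadline:
To finish by minute 249, trimming (duration 70) must start no later than minute 179.
Drying must finish before trimming (must start by minute 179). With a 60-minute duration, drying must start by 179 − 60 = minute 119.
So drying can start as early as minute 80 and as late as minute 119, giving 119 − 80 = 39 minutes of slack.

39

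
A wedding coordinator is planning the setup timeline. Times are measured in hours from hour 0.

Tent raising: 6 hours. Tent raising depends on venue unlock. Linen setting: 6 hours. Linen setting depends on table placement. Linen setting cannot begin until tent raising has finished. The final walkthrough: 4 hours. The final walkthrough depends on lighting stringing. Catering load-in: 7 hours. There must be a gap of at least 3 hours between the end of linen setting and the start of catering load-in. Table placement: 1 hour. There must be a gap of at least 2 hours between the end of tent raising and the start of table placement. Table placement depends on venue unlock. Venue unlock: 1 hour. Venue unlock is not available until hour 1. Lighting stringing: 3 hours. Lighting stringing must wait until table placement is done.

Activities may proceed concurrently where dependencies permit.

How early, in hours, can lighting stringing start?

After its own release at hour 1, venue unlock can start at hour 1 and finishes at hour 2.
Tent raising waits on venue unlock (finishes hour 2), so it starts at hour 2 and finishes at 2 + 6 = hour 8.
Table placement cannot start until tent raising (finishes hour 8, plus 2-hour gap → hour 10); venue unlock (finishes hour 2). The controlling bound is hour 10, so table placement finishes at 10 + 1 = hour 11.
Lighting stringing waits on table placement (finishes hour 11), so the earliest it can start is hour 11.

11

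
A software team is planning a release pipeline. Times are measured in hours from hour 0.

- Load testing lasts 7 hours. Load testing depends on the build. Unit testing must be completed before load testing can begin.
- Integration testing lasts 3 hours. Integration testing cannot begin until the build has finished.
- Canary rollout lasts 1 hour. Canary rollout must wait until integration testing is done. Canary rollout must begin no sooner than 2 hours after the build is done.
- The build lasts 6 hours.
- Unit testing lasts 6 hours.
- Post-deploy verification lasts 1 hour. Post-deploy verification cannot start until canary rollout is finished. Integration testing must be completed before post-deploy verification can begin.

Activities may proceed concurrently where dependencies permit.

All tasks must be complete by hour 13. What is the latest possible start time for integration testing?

8

Post-deploy verification must finish by hour 13; it takes 1 hour, so it must start by 13 − 1 = hour 12.
Canary rollout feeds into post-deploy verification (must start by hour 12); so canary rollout must finish by hour 12 and therefore start by hour 11.
Integration testing has several dependents: canary rollout (must start by hour 11); post-deploy verification (must start by hour 12). The earliest of those limits is hour 11, so integration testing must start by 11 − 3 = hour 8.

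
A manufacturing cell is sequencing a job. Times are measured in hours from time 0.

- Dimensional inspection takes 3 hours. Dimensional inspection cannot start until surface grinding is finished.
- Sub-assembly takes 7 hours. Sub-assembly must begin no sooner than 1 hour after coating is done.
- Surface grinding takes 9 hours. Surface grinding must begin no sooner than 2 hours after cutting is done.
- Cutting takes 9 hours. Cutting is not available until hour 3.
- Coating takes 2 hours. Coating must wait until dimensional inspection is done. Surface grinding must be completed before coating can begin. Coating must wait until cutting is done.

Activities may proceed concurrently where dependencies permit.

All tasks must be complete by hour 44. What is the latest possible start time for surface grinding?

To finish by hour 44, sub-assembly (duration 7) must start no later than hour 37.
Coating has to be done before sub-assembly (must start by hour 37, minus 1-hour gap → hour 36). That means finishing by hour 36, i.e. starting by 36 − 2 = hour 34.
Dimensional inspection must finish before coating (must start by hour 34). With a 3-hour duration, dimensional inspection must start by 34 − 3 = hour 31.
Surface grinding feeds dimensional inspection (must start by hour 31); coating (must start by hour 34). Taking the minimum, surface grinding must finish by hour 31 and start by 31 − 9 = hour 22.

22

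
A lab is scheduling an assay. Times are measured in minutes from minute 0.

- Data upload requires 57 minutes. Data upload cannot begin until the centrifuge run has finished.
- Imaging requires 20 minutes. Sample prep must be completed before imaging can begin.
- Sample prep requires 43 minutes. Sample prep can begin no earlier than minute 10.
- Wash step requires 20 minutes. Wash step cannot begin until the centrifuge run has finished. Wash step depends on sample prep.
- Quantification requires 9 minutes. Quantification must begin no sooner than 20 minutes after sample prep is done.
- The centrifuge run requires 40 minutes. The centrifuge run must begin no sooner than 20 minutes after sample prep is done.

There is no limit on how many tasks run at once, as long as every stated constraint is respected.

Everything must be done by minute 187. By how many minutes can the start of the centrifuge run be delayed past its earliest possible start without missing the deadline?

17

Sample prep waits on its own release at minute 10, so it starts at minute 10 and finishes at 10 + 43 = minute 53.
After sample prep (finishes minute 53, plus 20-minute gap → minute 73), the centrifuge run can start at minute 73 and finishes at minute 113.

Working backward from the deadline:
To finish by minute 187, wash step (duration 20) must start no later than minute 167.
Nothing follows data upload; the deadline of minute 187 is its only limit. It must start by 187 − 57 = minute 130.
For the centrifuge run: wash step (must start by minute 167); data upload (must start by minute 130). The most restrictive is minute 130; with a 40-minute duration, the centrifuge run must start by minute 90.
So the centrifuge run can start as early as minute 73 and as late as minute 90, giving 90 − 73 = 17 minutes of slack.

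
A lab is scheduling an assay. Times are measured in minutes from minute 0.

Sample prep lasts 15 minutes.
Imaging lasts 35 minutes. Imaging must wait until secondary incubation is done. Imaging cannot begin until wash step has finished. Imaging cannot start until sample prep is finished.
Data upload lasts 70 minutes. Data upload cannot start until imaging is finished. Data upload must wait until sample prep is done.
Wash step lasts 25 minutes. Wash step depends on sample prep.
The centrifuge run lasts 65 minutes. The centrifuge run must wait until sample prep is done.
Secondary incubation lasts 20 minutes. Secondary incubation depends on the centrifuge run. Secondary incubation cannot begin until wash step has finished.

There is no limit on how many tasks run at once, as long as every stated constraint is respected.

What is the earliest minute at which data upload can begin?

Sample prep can start immediately at minute 0; it finishes at minute 15.
Wash step waits on sample prep (finishes minute 15), so it starts at minute 15 and finishes at 15 + 25 = minute 40.
The centrifuge run cannot begin until sample prep (finishes minute 15). It runs from minute 15 to 15 + 65 = minute 80.
Secondary incubation has to wait for the centrifuge run (finishes minute 80); wash step (finishes minute 40). The latest of these is minute 80, so secondary incubation runs minute 80 to 80 + 20 = minute 100.
For imaging: secondary incubation (finishes minute 100); wash step (finishes minute 40); sample prep (finishes minute 15). Taking the maximum gives a start of minute 100, and it finishes at 100 + 35 = minute 135.
Data upload waits on imaging (finishes minute 135); sample prep (finishes minute 15). The latest of these is minute 135, which is the earliest data upload can start.

135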